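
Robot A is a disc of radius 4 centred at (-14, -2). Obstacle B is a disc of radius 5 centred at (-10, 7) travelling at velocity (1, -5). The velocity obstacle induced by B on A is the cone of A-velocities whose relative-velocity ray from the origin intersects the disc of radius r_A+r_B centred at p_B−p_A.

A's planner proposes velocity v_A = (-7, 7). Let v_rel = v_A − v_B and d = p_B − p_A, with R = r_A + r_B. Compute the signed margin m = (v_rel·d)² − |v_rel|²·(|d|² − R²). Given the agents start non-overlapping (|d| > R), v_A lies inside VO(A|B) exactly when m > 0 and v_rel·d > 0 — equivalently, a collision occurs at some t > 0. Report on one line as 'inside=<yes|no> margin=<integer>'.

d = (4, 9),  |d|² = 97;  R = 4+5 = 9,  c = 97−9² = 16
v_rel = (-8, 12),  |v_rel|² = 208;  v_rel·d = (-8)·(4) + (12)·(9) = 76
208·t² − 152·t + 16 = 0  ⇒  m = 76² − 208·16 = 2448
m = 2448 > 0,  v_rel·d = 76 > 0  ⇒  inside

inside=yes margin=2448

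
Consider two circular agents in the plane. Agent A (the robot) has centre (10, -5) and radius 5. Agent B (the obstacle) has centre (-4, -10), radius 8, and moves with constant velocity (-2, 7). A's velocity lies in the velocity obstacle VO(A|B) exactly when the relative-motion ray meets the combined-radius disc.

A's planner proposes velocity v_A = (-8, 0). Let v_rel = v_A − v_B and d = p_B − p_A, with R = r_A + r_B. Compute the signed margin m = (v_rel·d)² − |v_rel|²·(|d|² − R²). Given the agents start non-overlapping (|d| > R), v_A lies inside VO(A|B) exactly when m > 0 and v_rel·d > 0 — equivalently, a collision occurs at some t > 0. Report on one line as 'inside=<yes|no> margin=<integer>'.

d = (-14, -5),  |d|² = 221;  R = 5+8 = 13,  c = 221−13² = 52
v_rel = (-6, -7),  |v_rel|² = 85;  v_rel·d = (-6)·(-14) + (-7)·(-5) = 119
85·t² − 238·t + 52 = 0  ⇒  m = 119² − 85·52 = 9741
m = 9741 > 0,  v_rel·d = 119 > 0  ⇒  inside

inside=yes margin=9741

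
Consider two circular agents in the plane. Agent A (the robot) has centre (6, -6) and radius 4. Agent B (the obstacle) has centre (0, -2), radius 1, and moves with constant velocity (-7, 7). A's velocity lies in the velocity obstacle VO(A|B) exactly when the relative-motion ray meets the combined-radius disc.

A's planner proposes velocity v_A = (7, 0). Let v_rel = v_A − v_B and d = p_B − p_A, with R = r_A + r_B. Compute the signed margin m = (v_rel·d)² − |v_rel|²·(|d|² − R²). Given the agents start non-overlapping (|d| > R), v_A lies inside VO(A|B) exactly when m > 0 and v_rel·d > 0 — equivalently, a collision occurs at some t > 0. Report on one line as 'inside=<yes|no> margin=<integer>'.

d = (-6, 4),  |d|² = 52;  R = 4+1 = 5,  c = 52−5² = 27
v_rel = (14, -7),  |v_rel|² = 245;  v_rel·d = (14)·(-6) + (-7)·(4) = -112
245·t² + 224·t + 27 = 0  ⇒  m = (-112)² − 245·27 = 5929
m = 5929 > 0,  v_rel·d = -112 < 0  ⇒  outside

inside=no margin=5929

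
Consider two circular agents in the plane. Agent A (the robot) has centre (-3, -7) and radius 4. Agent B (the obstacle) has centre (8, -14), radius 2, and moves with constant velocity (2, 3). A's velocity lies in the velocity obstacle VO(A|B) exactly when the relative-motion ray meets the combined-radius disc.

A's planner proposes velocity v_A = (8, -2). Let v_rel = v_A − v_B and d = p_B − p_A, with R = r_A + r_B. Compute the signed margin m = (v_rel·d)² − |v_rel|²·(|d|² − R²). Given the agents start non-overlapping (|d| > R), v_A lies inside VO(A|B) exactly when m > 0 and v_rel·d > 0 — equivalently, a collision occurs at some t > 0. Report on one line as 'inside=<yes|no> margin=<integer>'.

d = (11, -7),  |d|² = 170;  R = 4+2 = 6,  c = 170−6² = 134
v_rel = (6, -5),  |v_rel|² = 61;  v_rel·d = (6)·(11) + (-5)·(-7) = 101
61·t² − 202·t + 134 = 0  ⇒  m = 101² − 61·134 = 2027
m = 2027 > 0,  v_rel·d = 101 > 0  ⇒  inside

inside=yes margin=2027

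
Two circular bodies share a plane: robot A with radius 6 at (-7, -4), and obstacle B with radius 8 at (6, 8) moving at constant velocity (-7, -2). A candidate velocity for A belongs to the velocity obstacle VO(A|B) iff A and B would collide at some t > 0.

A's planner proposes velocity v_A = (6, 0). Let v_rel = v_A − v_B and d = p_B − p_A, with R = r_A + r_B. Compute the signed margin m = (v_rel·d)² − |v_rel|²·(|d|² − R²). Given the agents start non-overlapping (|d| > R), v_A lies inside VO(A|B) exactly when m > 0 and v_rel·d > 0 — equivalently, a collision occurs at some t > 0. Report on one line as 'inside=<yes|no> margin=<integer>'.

d = (13, 12),  |d|² = 313;  R = 6+8 = 14,  c = 313−14² = 117
v_rel = (13, 2),  |v_rel|² = 173;  v_rel·d = (13)·(13) + (2)·(12) = 193
173·t² − 386·t + 117 = 0  ⇒  m = 193² − 173·117 = 17008
m = 17008 > 0,  v_rel·d = 193 > 0  ⇒  inside

inside=yes margin=17008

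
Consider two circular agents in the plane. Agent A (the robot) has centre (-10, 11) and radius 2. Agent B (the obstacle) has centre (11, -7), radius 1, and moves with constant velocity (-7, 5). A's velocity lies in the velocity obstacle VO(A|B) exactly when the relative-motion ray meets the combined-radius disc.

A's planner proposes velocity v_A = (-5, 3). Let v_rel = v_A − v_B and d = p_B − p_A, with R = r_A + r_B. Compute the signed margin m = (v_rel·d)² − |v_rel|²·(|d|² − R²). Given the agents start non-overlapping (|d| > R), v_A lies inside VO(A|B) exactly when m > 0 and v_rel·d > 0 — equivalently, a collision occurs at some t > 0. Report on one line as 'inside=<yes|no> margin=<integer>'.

d = (21, -18),  |d|² = 765;  R = 2+1 = 3,  c = 765−3² = 756
v_rel = (2, -2),  |v_rel|² = 8;  v_rel·d = (2)·(21) + (-2)·(-18) = 78
8·t² − 156·t + 756 = 0  ⇒  m = 78² − 8·756 = 36
m = 36 > 0,  v_rel·d = 78 > 0  ⇒  inside

inside=yes margin=36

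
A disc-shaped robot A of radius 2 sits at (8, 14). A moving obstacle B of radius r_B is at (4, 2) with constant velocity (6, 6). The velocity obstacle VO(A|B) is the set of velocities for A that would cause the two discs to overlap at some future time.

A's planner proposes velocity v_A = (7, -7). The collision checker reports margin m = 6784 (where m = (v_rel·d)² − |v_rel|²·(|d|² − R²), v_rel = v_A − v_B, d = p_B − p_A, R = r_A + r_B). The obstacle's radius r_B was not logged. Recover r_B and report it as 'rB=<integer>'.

m = 6784
d = (-4, -12);  v_rel = (1, -13),  |v_rel|² = 170
v_rel×d = (1)·(-12) − (-13)·(-4) = -64
since m = R²·170 − (-64)²:  R² = (4096 + 6784) / 170 = 64
R = √64 = 8  ⇒  r_B = 8 − 2 = 6

rB=6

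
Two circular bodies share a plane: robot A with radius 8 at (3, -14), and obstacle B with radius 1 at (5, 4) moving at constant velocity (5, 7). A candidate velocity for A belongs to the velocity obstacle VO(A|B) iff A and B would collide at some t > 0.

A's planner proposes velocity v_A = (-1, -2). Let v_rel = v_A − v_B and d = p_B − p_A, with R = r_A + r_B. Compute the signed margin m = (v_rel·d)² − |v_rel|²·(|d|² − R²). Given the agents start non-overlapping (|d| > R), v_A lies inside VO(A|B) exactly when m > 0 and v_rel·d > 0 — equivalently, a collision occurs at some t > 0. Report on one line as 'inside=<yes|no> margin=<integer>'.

d = (2, 18),  |d|² = 328;  R = 8+1 = 9,  c = 328−9² = 247
v_rel = (-6, -9),  |v_rel|² = 117;  v_rel·d = (-6)·(2) + (-9)·(18) = -174
117·t² + 348·t + 247 = 0  ⇒  m = (-174)² − 117·247 = 1377
m = 1377 > 0,  v_rel·d = -174 < 0  ⇒  outside

inside=no margin=1377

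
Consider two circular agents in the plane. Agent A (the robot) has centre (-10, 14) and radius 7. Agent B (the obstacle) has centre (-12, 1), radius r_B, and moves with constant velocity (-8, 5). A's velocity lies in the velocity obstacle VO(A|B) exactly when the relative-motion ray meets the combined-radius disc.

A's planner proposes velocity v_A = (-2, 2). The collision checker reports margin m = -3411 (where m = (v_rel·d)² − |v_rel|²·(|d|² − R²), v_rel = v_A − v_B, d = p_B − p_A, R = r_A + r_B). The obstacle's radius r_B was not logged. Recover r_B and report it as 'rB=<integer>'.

m = -3411
d = (-2, -13);  v_rel = (6, -3),  |v_rel|² = 45
v_rel×d = (6)·(-13) − (-3)·(-2) = -84
since m = R²·45 − (-84)²:  R² = (7056 + -3411) / 45 = 81
R = √81 = 9  ⇒  r_B = 9 − 7 = 2

rB=2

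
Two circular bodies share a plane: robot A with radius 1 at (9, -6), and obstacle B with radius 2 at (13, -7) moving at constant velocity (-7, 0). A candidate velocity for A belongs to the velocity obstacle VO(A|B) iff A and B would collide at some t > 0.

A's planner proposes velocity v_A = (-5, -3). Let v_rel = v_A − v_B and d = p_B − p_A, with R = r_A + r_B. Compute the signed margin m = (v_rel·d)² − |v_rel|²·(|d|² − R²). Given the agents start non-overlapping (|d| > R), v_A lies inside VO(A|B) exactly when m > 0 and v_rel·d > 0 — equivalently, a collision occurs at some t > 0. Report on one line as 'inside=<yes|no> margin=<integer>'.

d = (4, -1),  |d|² = 17;  R = 1+2 = 3,  c = 17−3² = 8
v_rel = (2, -3),  |v_rel|² = 13;  v_rel·d = (2)·(4) + (-3)·(-1) = 11
13·t² − 22·t + 8 = 0  ⇒  m = 11² − 13·8 = 17
m = 17 > 0,  v_rel·d = 11 > 0  ⇒  inside

inside=yes margin=17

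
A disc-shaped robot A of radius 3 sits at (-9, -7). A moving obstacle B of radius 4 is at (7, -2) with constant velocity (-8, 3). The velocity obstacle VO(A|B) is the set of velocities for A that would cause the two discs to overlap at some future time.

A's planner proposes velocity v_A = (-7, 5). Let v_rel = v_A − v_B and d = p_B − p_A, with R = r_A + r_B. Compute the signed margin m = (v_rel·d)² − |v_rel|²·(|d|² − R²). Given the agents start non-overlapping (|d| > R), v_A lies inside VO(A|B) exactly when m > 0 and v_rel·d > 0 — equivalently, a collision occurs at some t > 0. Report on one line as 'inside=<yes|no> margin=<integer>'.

d = (16, 5),  |d|² = 281;  R = 3+4 = 7,  c = 281−7² = 232
v_rel = (1, 2),  |v_rel|² = 5;  v_rel·d = (1)·(16) + (2)·(5) = 26
5·t² − 52·t + 232 = 0  ⇒  m = 26² − 5·232 = -484
m = -484 < 0,  v_rel·d = 26 > 0  ⇒  outside

inside=no margin=-484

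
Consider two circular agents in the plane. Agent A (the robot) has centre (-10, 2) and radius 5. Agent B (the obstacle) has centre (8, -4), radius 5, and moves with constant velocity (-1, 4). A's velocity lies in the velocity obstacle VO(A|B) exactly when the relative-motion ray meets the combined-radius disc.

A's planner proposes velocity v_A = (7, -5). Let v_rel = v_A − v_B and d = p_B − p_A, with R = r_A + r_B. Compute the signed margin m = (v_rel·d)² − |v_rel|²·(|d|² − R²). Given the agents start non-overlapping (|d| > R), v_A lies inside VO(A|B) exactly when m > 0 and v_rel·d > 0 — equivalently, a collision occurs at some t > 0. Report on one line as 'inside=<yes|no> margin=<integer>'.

d = (18, -6),  |d|² = 360;  R = 5+5 = 10,  c = 360−10² = 260
v_rel = (8, -9),  |v_rel|² = 145;  v_rel·d = (8)·(18) + (-9)·(-6) = 198
145·t² − 396·t + 260 = 0  ⇒  m = 198² − 145·260 = 1504
m = 1504 > 0,  v_rel·d = 198 > 0  ⇒  inside

inside=yes margin=1504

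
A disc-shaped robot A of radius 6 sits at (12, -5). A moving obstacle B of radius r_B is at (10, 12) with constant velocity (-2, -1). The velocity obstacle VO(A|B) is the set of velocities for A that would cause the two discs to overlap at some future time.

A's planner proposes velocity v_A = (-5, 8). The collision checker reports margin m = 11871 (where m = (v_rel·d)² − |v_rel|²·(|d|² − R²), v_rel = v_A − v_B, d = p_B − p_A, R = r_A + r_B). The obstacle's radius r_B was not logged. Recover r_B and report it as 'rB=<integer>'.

m = 11871
d = (-2, 17);  v_rel = (-3, 9),  |v_rel|² = 90
v_rel×d = (-3)·(17) − (9)·(-2) = -33
since m = R²·90 − (-33)²:  R² = (1089 + 11871) / 90 = 144
R = √144 = 12  ⇒  r_B = 12 − 6 = 6

rB=6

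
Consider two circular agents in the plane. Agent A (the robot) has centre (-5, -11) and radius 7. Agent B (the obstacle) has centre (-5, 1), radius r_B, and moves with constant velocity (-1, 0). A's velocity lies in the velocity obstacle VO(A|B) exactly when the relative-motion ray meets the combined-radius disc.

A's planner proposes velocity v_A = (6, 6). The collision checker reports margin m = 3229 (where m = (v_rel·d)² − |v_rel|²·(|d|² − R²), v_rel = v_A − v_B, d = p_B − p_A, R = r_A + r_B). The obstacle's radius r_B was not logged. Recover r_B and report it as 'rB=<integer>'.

m = 3229
d = (0, 12);  v_rel = (7, 6),  |v_rel|² = 85
v_rel×d = (7)·(12) − (6)·(0) = 84
since m = R²·85 − 84²:  R² = (7056 + 3229) / 85 = 121
R = √121 = 11  ⇒  r_B = 11 − 7 = 4

rB=4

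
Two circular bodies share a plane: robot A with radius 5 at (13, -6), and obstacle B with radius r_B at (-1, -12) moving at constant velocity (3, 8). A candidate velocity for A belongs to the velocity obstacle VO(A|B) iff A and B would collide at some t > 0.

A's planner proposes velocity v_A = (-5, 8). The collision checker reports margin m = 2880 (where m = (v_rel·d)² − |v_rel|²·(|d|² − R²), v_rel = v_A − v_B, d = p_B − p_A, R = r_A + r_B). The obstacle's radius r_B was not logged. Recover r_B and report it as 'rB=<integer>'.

m = 2880
d = (-14, -6);  v_rel = (-8, 0),  |v_rel|² = 64
v_rel×d = (-8)·(-6) − (0)·(-14) = 48
since m = R²·64 − 48²:  R² = (2304 + 2880) / 64 = 81
R = √81 = 9  ⇒  r_B = 9 − 5 = 4

rB=4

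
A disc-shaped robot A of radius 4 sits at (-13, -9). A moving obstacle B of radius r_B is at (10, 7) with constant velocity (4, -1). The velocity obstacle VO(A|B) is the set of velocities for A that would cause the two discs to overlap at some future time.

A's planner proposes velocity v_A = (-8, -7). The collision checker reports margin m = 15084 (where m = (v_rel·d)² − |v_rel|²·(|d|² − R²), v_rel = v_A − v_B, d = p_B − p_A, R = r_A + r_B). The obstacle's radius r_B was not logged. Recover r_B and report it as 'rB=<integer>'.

m = 15084
d = (23, 16);  v_rel = (-12, -6),  |v_rel|² = 180
v_rel×d = (-12)·(16) − (-6)·(23) = -54
since m = R²·180 − (-54)²:  R² = (2916 + 15084) / 180 = 100
R = √100 = 10  ⇒  r_B = 10 − 4 = 6

rB=6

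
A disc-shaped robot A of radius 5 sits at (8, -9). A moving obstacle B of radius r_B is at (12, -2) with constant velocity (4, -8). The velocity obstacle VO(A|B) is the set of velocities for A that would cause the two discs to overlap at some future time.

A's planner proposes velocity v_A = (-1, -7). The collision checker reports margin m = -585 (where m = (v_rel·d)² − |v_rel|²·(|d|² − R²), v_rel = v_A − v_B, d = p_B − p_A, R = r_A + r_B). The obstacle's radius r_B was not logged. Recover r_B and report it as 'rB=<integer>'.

m = -585
d = (4, 7);  v_rel = (-5, 1),  |v_rel|² = 26
v_rel×d = (-5)·(7) − (1)·(4) = -39
since m = R²·26 − (-39)²:  R² = (1521 + -585) / 26 = 36
R = √36 = 6  ⇒  r_B = 6 − 5 = 1

rB=1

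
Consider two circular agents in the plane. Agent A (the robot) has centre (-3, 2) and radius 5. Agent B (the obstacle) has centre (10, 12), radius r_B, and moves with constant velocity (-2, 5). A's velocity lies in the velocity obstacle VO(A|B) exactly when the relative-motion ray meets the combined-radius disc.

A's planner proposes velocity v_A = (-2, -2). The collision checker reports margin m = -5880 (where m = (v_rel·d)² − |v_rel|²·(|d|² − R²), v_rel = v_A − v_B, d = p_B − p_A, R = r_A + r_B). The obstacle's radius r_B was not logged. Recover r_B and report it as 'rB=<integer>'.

m = -5880
d = (13, 10);  v_rel = (0, -7),  |v_rel|² = 49
v_rel×d = (0)·(10) − (-7)·(13) = 91
since m = R²·49 − 91²:  R² = (8281 + -5880) / 49 = 49
R = √49 = 7  ⇒  r_B = 7 − 5 = 2

rB=2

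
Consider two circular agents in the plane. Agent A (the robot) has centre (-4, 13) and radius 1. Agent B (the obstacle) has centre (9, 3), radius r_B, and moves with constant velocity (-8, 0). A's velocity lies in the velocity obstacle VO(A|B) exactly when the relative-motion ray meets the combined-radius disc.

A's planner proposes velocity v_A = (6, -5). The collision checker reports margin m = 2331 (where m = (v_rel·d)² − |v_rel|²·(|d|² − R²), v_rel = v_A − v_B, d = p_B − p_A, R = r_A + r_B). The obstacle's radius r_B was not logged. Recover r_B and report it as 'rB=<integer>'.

m = 2331
d = (13, -10);  v_rel = (14, -5),  |v_rel|² = 221
v_rel×d = (14)·(-10) − (-5)·(13) = -75
since m = R²·221 − (-75)²:  R² = (5625 + 2331) / 221 = 36
R = √36 = 6  ⇒  r_B = 6 − 1 = 5

rB=5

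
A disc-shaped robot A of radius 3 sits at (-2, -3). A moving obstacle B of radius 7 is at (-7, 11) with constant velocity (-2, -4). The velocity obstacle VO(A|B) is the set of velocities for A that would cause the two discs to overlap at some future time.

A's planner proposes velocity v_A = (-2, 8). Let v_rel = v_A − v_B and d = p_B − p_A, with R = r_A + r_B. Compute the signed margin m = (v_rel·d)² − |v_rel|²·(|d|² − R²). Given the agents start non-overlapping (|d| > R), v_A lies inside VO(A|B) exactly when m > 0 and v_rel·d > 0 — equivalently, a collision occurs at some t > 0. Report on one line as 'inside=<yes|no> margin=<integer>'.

d = (-5, 14),  |d|² = 221;  R = 3+7 = 10,  c = 221−10² = 121
v_rel = (0, 12),  |v_rel|² = 144;  v_rel·d = (0)·(-5) + (12)·(14) = 168
144·t² − 336·t + 121 = 0  ⇒  m = 168² − 144·121 = 10800
m = 10800 > 0,  v_rel·d = 168 > 0  ⇒  inside

inside=yes margin=10800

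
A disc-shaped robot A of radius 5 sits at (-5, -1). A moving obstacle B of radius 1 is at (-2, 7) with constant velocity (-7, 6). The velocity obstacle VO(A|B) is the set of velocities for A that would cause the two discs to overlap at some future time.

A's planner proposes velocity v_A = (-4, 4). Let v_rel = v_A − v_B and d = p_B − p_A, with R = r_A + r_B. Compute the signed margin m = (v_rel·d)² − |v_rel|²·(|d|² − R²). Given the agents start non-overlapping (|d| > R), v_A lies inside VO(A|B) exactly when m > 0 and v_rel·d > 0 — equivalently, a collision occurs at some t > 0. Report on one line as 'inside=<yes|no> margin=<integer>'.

d = (3, 8),  |d|² = 73;  R = 5+1 = 6,  c = 73−6² = 37
v_rel = (3, -2),  |v_rel|² = 13;  v_rel·d = (3)·(3) + (-2)·(8) = -7
13·t² + 14·t + 37 = 0  ⇒  m = (-7)² − 13·37 = -432
m = -432 < 0,  v_rel·d = -7 < 0  ⇒  outside

inside=no margin=-432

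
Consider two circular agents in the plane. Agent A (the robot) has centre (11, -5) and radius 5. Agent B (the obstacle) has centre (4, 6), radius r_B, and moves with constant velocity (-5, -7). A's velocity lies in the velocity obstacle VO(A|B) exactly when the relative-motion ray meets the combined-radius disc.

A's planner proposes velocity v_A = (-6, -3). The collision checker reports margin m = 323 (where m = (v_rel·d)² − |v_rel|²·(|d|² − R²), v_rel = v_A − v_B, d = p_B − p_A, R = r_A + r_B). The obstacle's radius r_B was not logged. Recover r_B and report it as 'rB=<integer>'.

m = 323
d = (-7, 11);  v_rel = (-1, 4),  |v_rel|² = 17
v_rel×d = (-1)·(11) − (4)·(-7) = 17
since m = R²·17 − 17²:  R² = (289 + 323) / 17 = 36
R = √36 = 6  ⇒  r_B = 6 − 5 = 1

rB=1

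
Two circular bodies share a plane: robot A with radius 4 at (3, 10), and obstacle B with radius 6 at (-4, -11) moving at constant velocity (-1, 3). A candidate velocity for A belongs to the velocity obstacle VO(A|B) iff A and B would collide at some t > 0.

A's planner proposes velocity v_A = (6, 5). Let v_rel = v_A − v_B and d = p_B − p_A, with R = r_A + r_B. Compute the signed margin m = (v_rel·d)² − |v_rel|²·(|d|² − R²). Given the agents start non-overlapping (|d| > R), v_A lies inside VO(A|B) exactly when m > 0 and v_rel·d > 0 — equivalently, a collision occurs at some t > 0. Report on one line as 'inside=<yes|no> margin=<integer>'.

d = (-7, -21),  |d|² = 490;  R = 4+6 = 10,  c = 490−10² = 390
v_rel = (7, 2),  |v_rel|² = 53;  v_rel·d = (7)·(-7) + (2)·(-21) = -91
53·t² + 182·t + 390 = 0  ⇒  m = (-91)² − 53·390 = -12389
m = -12389 < 0,  v_rel·d = -91 < 0  ⇒  outside

inside=no margin=-12389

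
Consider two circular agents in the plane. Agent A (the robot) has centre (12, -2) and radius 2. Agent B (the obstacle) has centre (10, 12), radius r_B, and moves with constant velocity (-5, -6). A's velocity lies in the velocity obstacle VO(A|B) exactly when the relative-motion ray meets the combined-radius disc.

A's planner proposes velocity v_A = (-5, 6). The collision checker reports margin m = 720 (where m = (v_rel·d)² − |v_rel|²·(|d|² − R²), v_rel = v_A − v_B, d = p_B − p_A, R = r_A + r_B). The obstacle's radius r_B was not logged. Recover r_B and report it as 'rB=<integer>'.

m = 720
d = (-2, 14);  v_rel = (0, 12),  |v_rel|² = 144
v_rel×d = (0)·(14) − (12)·(-2) = 24
since m = R²·144 − 24²:  R² = (576 + 720) / 144 = 9
R = √9 = 3  ⇒  r_B = 3 − 2 = 1

rB=1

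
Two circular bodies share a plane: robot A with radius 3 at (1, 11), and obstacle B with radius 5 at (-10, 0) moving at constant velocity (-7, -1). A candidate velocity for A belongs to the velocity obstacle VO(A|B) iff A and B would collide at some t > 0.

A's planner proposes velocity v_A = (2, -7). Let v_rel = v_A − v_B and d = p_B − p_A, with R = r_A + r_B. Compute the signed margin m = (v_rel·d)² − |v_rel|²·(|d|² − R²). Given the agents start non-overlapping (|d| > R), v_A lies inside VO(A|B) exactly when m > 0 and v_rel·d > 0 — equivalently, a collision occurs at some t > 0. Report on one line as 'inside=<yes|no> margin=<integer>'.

d = (-11, -11),  |d|² = 242;  R = 3+5 = 8,  c = 242−8² = 178
v_rel = (9, -6),  |v_rel|² = 117;  v_rel·d = (9)·(-11) + (-6)·(-11) = -33
117·t² + 66·t + 178 = 0  ⇒  m = (-33)² − 117·178 = -19737
m = -19737 < 0,  v_rel·d = -33 < 0  ⇒  outside

inside=no margin=-19737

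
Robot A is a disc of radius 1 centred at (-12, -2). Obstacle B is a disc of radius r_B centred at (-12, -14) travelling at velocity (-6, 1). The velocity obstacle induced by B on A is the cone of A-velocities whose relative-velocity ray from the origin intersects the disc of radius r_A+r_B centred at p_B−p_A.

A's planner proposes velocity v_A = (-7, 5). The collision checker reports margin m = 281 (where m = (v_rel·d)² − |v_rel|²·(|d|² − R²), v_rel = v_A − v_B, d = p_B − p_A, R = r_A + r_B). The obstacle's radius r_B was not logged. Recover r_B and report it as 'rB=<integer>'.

m = 281
d = (0, -12);  v_rel = (-1, 4),  |v_rel|² = 17
v_rel×d = (-1)·(-12) − (4)·(0) = 12
since m = R²·17 − 12²:  R² = (144 + 281) / 17 = 25
R = √25 = 5  ⇒  r_B = 5 − 1 = 4

rB=4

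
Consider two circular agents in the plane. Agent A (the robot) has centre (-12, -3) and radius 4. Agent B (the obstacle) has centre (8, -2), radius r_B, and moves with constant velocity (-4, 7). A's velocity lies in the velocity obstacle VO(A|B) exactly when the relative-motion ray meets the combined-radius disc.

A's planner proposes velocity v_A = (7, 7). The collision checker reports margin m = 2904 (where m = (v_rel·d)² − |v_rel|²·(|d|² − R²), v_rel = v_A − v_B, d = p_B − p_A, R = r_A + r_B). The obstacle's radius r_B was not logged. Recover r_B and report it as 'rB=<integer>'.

m = 2904
d = (20, 1);  v_rel = (11, 0),  |v_rel|² = 121
v_rel×d = (11)·(1) − (0)·(20) = 11
since m = R²·121 − 11²:  R² = (121 + 2904) / 121 = 25
R = √25 = 5  ⇒  r_B = 5 − 4 = 1

rB=1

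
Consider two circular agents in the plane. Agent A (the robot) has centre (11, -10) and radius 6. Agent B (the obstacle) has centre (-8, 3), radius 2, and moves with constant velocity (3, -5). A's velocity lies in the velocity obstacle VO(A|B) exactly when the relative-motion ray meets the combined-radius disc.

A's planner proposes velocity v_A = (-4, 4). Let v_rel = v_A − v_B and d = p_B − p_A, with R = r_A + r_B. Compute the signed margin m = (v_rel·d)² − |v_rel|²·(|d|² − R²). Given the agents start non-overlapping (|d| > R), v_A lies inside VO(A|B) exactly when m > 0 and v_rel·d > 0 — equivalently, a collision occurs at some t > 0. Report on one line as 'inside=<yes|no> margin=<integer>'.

d = (-19, 13),  |d|² = 530;  R = 6+2 = 8,  c = 530−8² = 466
v_rel = (-7, 9),  |v_rel|² = 130;  v_rel·d = (-7)·(-19) + (9)·(13) = 250
130·t² − 500·t + 466 = 0  ⇒  m = 250² − 130·466 = 1920
m = 1920 > 0,  v_rel·d = 250 > 0  ⇒  inside

inside=yes margin=1920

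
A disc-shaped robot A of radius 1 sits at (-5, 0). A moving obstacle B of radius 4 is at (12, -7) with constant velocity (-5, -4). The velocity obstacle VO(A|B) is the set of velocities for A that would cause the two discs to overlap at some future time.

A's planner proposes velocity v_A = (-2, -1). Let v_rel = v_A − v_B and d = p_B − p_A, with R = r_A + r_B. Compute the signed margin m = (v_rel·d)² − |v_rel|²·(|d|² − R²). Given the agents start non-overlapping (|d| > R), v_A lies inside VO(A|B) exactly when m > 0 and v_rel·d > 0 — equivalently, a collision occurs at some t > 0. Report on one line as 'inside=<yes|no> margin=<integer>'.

d = (17, -7),  |d|² = 338;  R = 1+4 = 5,  c = 338−5² = 313
v_rel = (3, 3),  |v_rel|² = 18;  v_rel·d = (3)·(17) + (3)·(-7) = 30
18·t² − 60·t + 313 = 0  ⇒  m = 30² − 18·313 = -4734
m = -4734 < 0,  v_rel·d = 30 > 0  ⇒  outside

inside=no margin=-4734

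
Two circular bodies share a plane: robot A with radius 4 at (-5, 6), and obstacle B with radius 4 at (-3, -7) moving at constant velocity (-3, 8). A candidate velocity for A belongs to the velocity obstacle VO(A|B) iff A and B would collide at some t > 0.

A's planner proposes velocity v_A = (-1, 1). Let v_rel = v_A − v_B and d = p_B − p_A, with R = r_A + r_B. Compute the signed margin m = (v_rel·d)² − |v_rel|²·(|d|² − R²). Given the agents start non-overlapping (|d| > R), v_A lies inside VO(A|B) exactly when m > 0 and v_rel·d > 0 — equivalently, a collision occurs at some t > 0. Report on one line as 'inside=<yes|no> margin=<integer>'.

d = (2, -13),  |d|² = 173;  R = 4+4 = 8,  c = 173−8² = 109
v_rel = (2, -7),  |v_rel|² = 53;  v_rel·d = (2)·(2) + (-7)·(-13) = 95
53·t² − 190·t + 109 = 0  ⇒  m = 95² − 53·109 = 3248
m = 3248 > 0,  v_rel·d = 95 > 0  ⇒  inside

inside=yes margin=3248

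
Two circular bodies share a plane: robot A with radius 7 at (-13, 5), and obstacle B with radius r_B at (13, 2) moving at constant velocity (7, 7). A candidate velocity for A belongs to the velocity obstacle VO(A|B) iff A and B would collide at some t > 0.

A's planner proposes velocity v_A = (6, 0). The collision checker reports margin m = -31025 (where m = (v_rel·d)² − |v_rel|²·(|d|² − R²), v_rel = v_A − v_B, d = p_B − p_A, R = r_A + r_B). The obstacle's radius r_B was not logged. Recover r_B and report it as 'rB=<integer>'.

m = -31025
d = (26, -3);  v_rel = (-1, -7),  |v_rel|² = 50
v_rel×d = (-1)·(-3) − (-7)·(26) = 185
since m = R²·50 − 185²:  R² = (34225 + -31025) / 50 = 64
R = √64 = 8  ⇒  r_B = 8 − 7 = 1

rB=1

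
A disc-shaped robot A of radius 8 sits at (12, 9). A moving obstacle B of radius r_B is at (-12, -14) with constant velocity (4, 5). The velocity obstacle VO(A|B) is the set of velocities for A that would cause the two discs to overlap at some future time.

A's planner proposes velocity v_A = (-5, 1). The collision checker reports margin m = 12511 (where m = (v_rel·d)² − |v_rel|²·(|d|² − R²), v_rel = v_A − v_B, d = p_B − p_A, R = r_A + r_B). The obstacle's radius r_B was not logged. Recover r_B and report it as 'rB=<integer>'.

m = 12511
d = (-24, -23);  v_rel = (-9, -4),  |v_rel|² = 97
v_rel×d = (-9)·(-23) − (-4)·(-24) = 111
since m = R²·97 − 111²:  R² = (12321 + 12511) / 97 = 256
R = √256 = 16  ⇒  r_B = 16 − 8 = 8

rB=8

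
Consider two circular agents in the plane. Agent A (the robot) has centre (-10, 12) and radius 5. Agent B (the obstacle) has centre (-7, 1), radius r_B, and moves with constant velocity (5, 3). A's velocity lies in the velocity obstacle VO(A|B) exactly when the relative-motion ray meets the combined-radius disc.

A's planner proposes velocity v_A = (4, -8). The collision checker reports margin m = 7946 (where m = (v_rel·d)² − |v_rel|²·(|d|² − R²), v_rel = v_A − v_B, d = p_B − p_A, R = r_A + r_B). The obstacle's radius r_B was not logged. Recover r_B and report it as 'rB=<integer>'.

m = 7946
d = (3, -11);  v_rel = (-1, -11),  |v_rel|² = 122
v_rel×d = (-1)·(-11) − (-11)·(3) = 44
since m = R²·122 − 44²:  R² = (1936 + 7946) / 122 = 81
R = √81 = 9  ⇒  r_B = 9 − 5 = 4

rB=4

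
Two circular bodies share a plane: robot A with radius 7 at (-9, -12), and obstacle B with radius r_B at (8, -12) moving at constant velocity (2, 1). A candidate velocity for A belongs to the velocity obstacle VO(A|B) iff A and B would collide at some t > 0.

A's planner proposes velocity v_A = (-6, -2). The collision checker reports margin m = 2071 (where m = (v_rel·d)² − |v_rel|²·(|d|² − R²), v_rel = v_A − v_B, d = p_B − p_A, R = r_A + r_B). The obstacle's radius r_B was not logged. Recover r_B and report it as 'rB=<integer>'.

m = 2071
d = (17, 0);  v_rel = (-8, -3),  |v_rel|² = 73
v_rel×d = (-8)·(0) − (-3)·(17) = 51
since m = R²·73 − 51²:  R² = (2601 + 2071) / 73 = 64
R = √64 = 8  ⇒  r_B = 8 − 7 = 1

rB=1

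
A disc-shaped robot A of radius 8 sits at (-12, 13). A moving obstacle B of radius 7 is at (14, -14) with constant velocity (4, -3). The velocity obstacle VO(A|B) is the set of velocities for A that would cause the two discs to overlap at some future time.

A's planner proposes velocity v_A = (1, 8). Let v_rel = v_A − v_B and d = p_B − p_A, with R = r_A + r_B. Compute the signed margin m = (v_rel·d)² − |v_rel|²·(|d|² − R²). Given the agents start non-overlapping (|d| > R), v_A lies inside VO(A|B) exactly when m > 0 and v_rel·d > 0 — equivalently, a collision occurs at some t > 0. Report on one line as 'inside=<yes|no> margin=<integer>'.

d = (26, -27),  |d|² = 1405;  R = 8+7 = 15,  c = 1405−15² = 1180
v_rel = (-3, 11),  |v_rel|² = 130;  v_rel·d = (-3)·(26) + (11)·(-27) = -375
130·t² + 750·t + 1180 = 0  ⇒  m = (-375)² − 130·1180 = -12775
m = -12775 < 0,  v_rel·d = -375 < 0  ⇒  outside

inside=no margin=-12775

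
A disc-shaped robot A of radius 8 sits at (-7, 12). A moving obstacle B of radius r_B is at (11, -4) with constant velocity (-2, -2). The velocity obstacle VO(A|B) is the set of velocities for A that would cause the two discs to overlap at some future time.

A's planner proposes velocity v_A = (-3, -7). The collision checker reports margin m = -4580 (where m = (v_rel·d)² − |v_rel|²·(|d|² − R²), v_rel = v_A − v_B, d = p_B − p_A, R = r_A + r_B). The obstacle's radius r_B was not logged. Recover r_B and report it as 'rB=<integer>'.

m = -4580
d = (18, -16);  v_rel = (-1, -5),  |v_rel|² = 26
v_rel×d = (-1)·(-16) − (-5)·(18) = 106
since m = R²·26 − 106²:  R² = (11236 + -4580) / 26 = 256
R = √256 = 16  ⇒  r_B = 16 − 8 = 8

rB=8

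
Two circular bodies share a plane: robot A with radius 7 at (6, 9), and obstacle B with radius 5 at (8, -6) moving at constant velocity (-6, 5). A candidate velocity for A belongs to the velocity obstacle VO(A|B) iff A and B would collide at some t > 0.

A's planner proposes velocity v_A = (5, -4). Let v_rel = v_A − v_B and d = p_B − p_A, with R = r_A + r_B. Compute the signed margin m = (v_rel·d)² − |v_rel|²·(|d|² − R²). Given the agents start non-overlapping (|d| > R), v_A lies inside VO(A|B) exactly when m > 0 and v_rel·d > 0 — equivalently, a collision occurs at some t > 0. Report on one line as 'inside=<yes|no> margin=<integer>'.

d = (2, -15),  |d|² = 229;  R = 7+5 = 12,  c = 229−12² = 85
v_rel = (11, -9),  |v_rel|² = 202;  v_rel·d = (11)·(2) + (-9)·(-15) = 157
202·t² − 314·t + 85 = 0  ⇒  m = 157² − 202·85 = 7479
m = 7479 > 0,  v_rel·d = 157 > 0  ⇒  inside

inside=yes margin=7479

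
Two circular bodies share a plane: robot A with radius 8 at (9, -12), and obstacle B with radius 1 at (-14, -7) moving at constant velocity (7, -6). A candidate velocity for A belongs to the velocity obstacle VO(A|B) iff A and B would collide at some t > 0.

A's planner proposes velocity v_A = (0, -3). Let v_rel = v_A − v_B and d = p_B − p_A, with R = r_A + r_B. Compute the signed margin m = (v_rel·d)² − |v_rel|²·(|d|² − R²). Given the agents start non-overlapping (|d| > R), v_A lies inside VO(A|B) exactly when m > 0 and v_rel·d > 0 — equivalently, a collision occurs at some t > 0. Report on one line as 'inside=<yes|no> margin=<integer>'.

d = (-23, 5),  |d|² = 554;  R = 8+1 = 9,  c = 554−9² = 473
v_rel = (-7, 3),  |v_rel|² = 58;  v_rel·d = (-7)·(-23) + (3)·(5) = 176
58·t² − 352·t + 473 = 0  ⇒  m = 176² − 58·473 = 3542
m = 3542 > 0,  v_rel·d = 176 > 0  ⇒  inside

inside=yes margin=3542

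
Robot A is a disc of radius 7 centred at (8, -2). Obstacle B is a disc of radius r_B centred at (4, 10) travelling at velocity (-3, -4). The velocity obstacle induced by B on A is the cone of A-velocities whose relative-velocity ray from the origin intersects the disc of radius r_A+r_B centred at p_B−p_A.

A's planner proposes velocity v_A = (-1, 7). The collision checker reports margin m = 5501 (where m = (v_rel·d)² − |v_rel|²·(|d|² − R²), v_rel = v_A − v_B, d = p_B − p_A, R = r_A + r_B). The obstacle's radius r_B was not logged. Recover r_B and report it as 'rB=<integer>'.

m = 5501
d = (-4, 12);  v_rel = (2, 11),  |v_rel|² = 125
v_rel×d = (2)·(12) − (11)·(-4) = 68
since m = R²·125 − 68²:  R² = (4624 + 5501) / 125 = 81
R = √81 = 9  ⇒  r_B = 9 − 7 = 2

rB=2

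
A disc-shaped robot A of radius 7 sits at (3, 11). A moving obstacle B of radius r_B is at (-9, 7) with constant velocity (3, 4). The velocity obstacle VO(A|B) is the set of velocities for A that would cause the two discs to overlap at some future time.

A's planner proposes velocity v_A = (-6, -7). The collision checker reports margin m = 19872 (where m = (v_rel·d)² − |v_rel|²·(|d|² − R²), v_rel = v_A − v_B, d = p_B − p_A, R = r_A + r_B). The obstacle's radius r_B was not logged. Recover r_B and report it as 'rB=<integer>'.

m = 19872
d = (-12, -4);  v_rel = (-9, -11),  |v_rel|² = 202
v_rel×d = (-9)·(-4) − (-11)·(-12) = -96
since m = R²·202 − (-96)²:  R² = (9216 + 19872) / 202 = 144
R = √144 = 12  ⇒  r_B = 12 − 7 = 5

rB=5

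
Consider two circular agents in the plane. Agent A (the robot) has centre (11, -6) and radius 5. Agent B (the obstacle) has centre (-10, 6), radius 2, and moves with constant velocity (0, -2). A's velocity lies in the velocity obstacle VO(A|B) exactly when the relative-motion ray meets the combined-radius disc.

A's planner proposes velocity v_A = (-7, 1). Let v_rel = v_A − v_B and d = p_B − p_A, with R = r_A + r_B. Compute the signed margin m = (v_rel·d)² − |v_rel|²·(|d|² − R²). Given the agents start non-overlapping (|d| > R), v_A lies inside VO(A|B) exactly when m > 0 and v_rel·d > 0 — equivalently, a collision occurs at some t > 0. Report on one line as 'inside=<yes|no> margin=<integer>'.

d = (-21, 12),  |d|² = 585;  R = 5+2 = 7,  c = 585−7² = 536
v_rel = (-7, 3),  |v_rel|² = 58;  v_rel·d = (-7)·(-21) + (3)·(12) = 183
58·t² − 366·t + 536 = 0  ⇒  m = 183² − 58·536 = 2401
m = 2401 > 0,  v_rel·d = 183 > 0  ⇒  inside

inside=yes margin=2401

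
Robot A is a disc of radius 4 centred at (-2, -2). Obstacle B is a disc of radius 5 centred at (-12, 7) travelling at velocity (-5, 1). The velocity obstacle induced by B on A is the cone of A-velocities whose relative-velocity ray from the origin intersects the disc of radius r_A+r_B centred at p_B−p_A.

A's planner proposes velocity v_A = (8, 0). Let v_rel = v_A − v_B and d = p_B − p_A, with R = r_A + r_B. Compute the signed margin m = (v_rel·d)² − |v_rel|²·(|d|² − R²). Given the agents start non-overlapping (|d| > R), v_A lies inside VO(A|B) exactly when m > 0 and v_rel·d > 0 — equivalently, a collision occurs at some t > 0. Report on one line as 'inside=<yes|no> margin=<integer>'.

d = (-10, 9),  |d|² = 181;  R = 4+5 = 9,  c = 181−9² = 100
v_rel = (13, -1),  |v_rel|² = 170;  v_rel·d = (13)·(-10) + (-1)·(9) = -139
170·t² + 278·t + 100 = 0  ⇒  m = (-139)² − 170·100 = 2321
m = 2321 > 0,  v_rel·d = -139 < 0  ⇒  outside

inside=no margin=2321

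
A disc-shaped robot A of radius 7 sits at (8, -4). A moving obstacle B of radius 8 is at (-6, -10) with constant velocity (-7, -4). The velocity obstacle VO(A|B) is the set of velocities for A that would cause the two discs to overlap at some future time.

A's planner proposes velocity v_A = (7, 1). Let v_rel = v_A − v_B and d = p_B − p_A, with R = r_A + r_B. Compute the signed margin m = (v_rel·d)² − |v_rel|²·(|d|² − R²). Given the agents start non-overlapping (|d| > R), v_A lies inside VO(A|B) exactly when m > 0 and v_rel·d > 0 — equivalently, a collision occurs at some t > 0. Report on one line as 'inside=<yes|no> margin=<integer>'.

d = (-14, -6),  |d|² = 232;  R = 7+8 = 15,  c = 232−15² = 7
v_rel = (14, 5),  |v_rel|² = 221;  v_rel·d = (14)·(-14) + (5)·(-6) = -226
221·t² + 452·t + 7 = 0  ⇒  m = (-226)² − 221·7 = 49529
m = 49529 > 0,  v_rel·d = -226 < 0  ⇒  outside

inside=no margin=49529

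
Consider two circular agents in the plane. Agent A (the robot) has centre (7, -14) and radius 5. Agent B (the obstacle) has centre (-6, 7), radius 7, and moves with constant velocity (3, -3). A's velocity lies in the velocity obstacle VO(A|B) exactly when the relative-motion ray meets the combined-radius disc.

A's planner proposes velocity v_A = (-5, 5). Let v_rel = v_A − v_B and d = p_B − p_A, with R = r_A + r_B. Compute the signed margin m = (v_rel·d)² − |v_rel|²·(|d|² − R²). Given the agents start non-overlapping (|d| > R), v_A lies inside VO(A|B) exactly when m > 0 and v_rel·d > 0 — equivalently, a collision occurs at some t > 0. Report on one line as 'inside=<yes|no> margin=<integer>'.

d = (-13, 21),  |d|² = 610;  R = 5+7 = 12,  c = 610−12² = 466
v_rel = (-8, 8),  |v_rel|² = 128;  v_rel·d = (-8)·(-13) + (8)·(21) = 272
128·t² − 544·t + 466 = 0  ⇒  m = 272² − 128·466 = 14336
m = 14336 > 0,  v_rel·d = 272 > 0  ⇒  inside

inside=yes margin=14336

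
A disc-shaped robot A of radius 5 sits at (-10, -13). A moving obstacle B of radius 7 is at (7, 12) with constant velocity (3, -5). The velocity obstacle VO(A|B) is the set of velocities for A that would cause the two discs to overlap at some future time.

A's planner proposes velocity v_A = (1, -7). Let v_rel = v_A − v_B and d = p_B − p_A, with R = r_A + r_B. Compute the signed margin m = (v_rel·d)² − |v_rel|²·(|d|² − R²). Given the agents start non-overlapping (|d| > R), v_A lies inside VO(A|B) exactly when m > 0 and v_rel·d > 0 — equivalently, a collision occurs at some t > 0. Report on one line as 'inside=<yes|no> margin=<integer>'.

d = (17, 25),  |d|² = 914;  R = 5+7 = 12,  c = 914−12² = 770
v_rel = (-2, -2),  |v_rel|² = 8;  v_rel·d = (-2)·(17) + (-2)·(25) = -84
8·t² + 168·t + 770 = 0  ⇒  m = (-84)² − 8·770 = 896
m = 896 > 0,  v_rel·d = -84 < 0  ⇒  outside

inside=no margin=896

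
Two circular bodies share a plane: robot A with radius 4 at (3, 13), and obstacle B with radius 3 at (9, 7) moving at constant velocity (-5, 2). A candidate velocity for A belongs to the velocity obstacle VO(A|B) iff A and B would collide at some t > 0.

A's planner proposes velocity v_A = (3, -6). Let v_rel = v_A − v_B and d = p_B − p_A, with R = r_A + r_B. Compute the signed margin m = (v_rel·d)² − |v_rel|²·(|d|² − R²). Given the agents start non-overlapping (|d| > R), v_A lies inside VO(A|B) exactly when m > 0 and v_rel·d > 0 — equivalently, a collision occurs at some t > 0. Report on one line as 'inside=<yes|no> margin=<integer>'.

d = (6, -6),  |d|² = 72;  R = 4+3 = 7,  c = 72−7² = 23
v_rel = (8, -8),  |v_rel|² = 128;  v_rel·d = (8)·(6) + (-8)·(-6) = 96
128·t² − 192·t + 23 = 0  ⇒  m = 96² − 128·23 = 6272
m = 6272 > 0,  v_rel·d = 96 > 0  ⇒  inside

inside=yes margin=6272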